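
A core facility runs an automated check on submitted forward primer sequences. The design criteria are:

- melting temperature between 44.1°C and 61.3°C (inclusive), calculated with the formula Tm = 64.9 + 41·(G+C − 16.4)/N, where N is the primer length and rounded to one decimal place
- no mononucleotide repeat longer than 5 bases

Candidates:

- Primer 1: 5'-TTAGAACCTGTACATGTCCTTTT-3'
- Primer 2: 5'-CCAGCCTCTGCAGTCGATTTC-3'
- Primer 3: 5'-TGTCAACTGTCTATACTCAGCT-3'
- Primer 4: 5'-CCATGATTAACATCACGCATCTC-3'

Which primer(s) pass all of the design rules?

Primer 1 (23 nt, A=5 T=10 G=3 C=5): Tm = 64.9 + 41·(8 − 16.4)/23 = 49.9°C ✓; longest run = 4 ✓ — passes.
Primer 2 (21 nt, A=3 T=6 G=4 C=8): Tm = 64.9 + 41·(12 − 16.4)/21 = 56.3°C ✓; longest run = 3 ✓ — passes.
Primer 3 (22 nt, A=5 T=8 G=3 C=6): Tm = 64.9 + 41·(9 − 16.4)/22 = 51.1°C ✓; longest run = 2 ✓ — passes.
Primer 4 (23 nt, A=7 T=6 G=2 C=8): Tm = 64.9 + 41·(10 − 16.4)/23 = 53.5°C ✓; longest run = 2 ✓ — passes.

Primer 1, Primer 2, Primer 3 and Primer 4.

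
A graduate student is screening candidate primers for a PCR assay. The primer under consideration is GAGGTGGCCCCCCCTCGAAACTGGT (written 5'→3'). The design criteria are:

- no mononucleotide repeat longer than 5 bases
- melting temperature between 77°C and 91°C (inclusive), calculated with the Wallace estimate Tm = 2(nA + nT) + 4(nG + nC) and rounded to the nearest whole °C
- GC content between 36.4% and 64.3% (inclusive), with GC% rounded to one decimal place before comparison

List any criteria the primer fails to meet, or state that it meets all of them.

Fails: homopolymer run, GC content.

Base counts: A=4, T=4, G=8, C=9 (length 25).
homopolymer run: longest run = 7, exceeds 5 ✗
Tm: Tm = 2·8 + 4·17 = 84°C ✓
GC content: GC 17/25 = 68.0%, outside 36.4–64.3% ✗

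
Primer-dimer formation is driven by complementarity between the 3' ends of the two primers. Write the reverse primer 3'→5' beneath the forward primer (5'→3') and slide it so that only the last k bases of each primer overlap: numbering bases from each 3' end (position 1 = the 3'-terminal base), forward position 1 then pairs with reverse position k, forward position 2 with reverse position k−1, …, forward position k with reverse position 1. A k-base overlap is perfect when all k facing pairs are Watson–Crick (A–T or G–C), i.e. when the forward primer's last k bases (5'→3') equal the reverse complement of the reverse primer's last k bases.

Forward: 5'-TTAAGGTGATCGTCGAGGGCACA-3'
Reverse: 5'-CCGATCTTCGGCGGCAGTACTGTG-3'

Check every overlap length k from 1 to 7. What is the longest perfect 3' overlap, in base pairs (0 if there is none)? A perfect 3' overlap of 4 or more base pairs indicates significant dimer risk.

Last 7 bases (5'→3') — forward …GGGCACA, reverse …TACTGTG.
Reverse complement of the reverse primer's last 7 bases: CACAGTA; its first k bases are the reverse complement of the reverse primer's last k bases, so a perfect k-base overlap needs the forward primer's last k bases to equal them.
Comparing (forward last k vs required): k=1: A vs C ✗; k=2: CA vs CA ✓; k=3: ACA vs CAC ✗; k=4: CACA vs CACA ✓; k=5: GCACA vs CACAG ✗; k=6: GGCACA vs CACAGT ✗; k=7: GGGCACA vs CACAGTA ✗.
Perfect overlaps at k = 2, 4; the largest is 4.

Longest perfect overlap: 4 complementary base pairs; significant dimer risk (threshold 4).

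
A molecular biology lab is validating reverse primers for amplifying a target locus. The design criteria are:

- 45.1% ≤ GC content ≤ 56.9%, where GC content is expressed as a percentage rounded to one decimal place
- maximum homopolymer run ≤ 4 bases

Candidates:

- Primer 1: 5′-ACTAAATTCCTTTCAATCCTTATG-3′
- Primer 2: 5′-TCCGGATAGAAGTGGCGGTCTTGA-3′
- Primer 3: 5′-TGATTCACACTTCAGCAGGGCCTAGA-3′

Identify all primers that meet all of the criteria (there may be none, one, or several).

Primer 1 (24 nt, A=7 T=10 G=1 C=6): GC 7/24 = 29.2%, outside 45.1–56.9% ✗; longest run = 3 ✓ — fails.
Primer 2 (24 nt, A=5 T=6 G=9 C=4): GC 13/24 = 54.2% ✓; longest run = 2 ✓ — passes.
Primer 3 (26 nt, A=7 T=6 G=6 C=7): GC 13/26 = 50.0% ✓; longest run = 3 ✓ — passes.

Primer 2 and Primer 3.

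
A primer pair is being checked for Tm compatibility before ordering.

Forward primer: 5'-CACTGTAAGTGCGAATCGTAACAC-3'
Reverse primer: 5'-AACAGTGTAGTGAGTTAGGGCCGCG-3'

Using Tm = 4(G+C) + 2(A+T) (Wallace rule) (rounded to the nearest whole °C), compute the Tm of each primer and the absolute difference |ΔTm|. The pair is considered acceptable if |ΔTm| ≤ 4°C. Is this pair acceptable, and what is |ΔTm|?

Forward: A=8 T=5 G=5 C=6 → Tm = 2·13 + 4·11 = 70°C.
Reverse: A=6 T=5 G=10 C=4 → Tm = 2·11 + 4·14 = 78°C.
|ΔTm| = |70 − 78| = 8°C, > 4°C.

|ΔTm| = 8°C; the pair is not acceptable.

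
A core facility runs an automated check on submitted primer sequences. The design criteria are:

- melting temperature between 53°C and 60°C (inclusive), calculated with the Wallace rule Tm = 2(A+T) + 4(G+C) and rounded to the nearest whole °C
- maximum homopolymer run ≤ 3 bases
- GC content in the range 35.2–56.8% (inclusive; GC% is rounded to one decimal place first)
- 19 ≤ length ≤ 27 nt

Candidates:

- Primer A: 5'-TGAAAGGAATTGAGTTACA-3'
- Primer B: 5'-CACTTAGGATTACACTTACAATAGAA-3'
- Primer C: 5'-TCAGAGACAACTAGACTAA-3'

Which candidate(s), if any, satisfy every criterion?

None of the candidates satisfy all criteria.

Primer A (19 nt, A=8 T=5 G=5 C=1): Tm = 2·13 + 4·6 = 50°C, outside 53–60°C ✗; longest run = 3 ✓; GC 6/19 = 31.6%, outside 35.2–56.8% ✗; length 19 ✓ — fails.
Primer B (26 nt, A=11 T=7 G=3 C=5): Tm = 2·18 + 4·8 = 68°C, outside 53–60°C ✗; longest run = 2 ✓; GC 8/26 = 30.8%, outside 35.2–56.8% ✗; length 26 ✓ — fails.
Primer C (19 nt, A=9 T=3 G=3 C=4): Tm = 2·12 + 4·7 = 52°C, outside 53–60°C ✗; longest run = 2 ✓; GC 7/19 = 36.8% ✓; length 19 ✓ — fails.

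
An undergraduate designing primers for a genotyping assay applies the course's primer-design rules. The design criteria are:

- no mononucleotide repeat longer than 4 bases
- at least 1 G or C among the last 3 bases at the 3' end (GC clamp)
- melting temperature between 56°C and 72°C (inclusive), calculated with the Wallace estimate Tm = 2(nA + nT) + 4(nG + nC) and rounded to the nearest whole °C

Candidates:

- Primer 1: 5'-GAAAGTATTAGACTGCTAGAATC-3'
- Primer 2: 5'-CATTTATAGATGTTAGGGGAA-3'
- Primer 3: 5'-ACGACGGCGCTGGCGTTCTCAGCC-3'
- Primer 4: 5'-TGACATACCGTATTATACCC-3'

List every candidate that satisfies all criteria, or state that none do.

Primer 1, Primer 2 and Primer 4.

Primer 1 (23 nt, A=9 T=6 G=5 C=3): longest run = 3 ✓; 3' end ATC has 1 G/C ✓; Tm = 2·15 + 4·8 = 62°C ✓ — passes.
Primer 2 (21 nt, A=7 T=7 G=6 C=1): longest run = 4 ✓; 3' end GAA has 1 G/C ✓; Tm = 2·14 + 4·7 = 56°C ✓ — passes.
Primer 3 (24 nt, A=3 T=4 G=8 C=9): longest run = 2 ✓; 3' end GCC has 3 G/C ✓; Tm = 2·7 + 4·17 = 82°C, outside 56–72°C ✗ — fails.
Primer 4 (20 nt, A=6 T=6 G=2 C=6): longest run = 3 ✓; 3' end CCC has 3 G/C ✓; Tm = 2·12 + 4·8 = 56°C ✓ — passes.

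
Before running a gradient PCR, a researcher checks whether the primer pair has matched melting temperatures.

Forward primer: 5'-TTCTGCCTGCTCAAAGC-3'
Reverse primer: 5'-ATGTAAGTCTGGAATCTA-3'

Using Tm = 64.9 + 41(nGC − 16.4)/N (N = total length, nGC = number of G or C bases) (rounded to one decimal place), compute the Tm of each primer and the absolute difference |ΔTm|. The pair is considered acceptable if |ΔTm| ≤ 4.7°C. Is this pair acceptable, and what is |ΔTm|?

Forward: G+C = 9, N = 17 → Tm = 64.9 + 41·(9 − 16.4)/17 = 47.1°C.
Reverse: G+C = 6, N = 18 → Tm = 64.9 + 41·(6 − 16.4)/18 = 41.2°C.
|ΔTm| = |47.1 − 41.2| = 5.9°C, > 4.7°C.

|ΔTm| = 5.9°C; the pair is not acceptable.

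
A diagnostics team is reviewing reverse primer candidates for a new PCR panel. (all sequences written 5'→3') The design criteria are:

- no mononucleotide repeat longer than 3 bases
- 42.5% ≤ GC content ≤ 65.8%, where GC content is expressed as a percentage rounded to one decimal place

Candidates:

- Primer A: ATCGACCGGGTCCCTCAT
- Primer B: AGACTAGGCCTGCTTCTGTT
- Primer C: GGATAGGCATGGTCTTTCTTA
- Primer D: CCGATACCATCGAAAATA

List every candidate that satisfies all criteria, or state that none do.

Primer A (18 nt, A=3 T=4 G=4 C=7): longest run = 3 ✓; GC 11/18 = 61.1% ✓ — passes.
Primer B (20 nt, A=3 T=7 G=5 C=5): longest run = 2 ✓; GC 10/20 = 50.0% ✓ — passes.
Primer C (21 nt, A=4 T=8 G=6 C=3): longest run = 3 ✓; GC 9/21 = 42.9% ✓ — passes.
Primer D (18 nt, A=8 T=3 G=2 C=5): longest run = 4, exceeds 3 ✗; GC 7/18 = 38.9%, outside 42.5–65.8% ✗ — fails.

Primer A, Primer B and Primer C.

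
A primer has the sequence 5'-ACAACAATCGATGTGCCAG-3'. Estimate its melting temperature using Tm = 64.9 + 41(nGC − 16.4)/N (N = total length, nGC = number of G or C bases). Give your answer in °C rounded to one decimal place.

Base counts: A=7, T=3, G=4, C=5; G+C = 9, N = 19.
Tm = 64.9 + 41·(9 − 16.4)/19 = 64.9 + -303.40/19 = 48.9°C.

48.9°C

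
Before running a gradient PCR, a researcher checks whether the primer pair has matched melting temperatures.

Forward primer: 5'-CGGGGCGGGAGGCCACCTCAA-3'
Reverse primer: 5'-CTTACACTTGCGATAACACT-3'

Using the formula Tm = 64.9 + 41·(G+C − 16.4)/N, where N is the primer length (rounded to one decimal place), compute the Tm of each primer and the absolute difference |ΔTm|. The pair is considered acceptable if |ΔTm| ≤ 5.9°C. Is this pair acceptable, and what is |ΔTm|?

|ΔTm| = 16.4°C; the pair is not acceptable.

Forward: G+C = 16, N = 21 → Tm = 64.9 + 41·(16 − 16.4)/21 = 64.1°C.
Reverse: G+C = 8, N = 20 → Tm = 64.9 + 41·(8 − 16.4)/20 = 47.7°C.
|ΔTm| = |64.1 − 47.7| = 16.4°C, > 5.9°C.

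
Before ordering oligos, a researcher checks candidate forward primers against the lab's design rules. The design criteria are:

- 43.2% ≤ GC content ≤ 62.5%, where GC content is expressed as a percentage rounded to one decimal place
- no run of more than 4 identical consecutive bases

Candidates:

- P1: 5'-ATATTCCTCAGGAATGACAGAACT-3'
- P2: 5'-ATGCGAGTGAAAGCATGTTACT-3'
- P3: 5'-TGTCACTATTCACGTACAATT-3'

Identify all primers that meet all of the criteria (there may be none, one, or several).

None of the candidates satisfy all criteria.

P1 (24 nt, A=9 T=6 G=4 C=5): GC 9/24 = 37.5%, outside 43.2–62.5% ✗; longest run = 2 ✓ — fails.
P2 (22 nt, A=7 T=6 G=6 C=3): GC 9/22 = 40.9%, outside 43.2–62.5% ✗; longest run = 3 ✓ — fails.
P3 (21 nt, A=6 T=8 G=2 C=5): GC 7/21 = 33.3%, outside 43.2–62.5% ✗; longest run = 2 ✓ — fails.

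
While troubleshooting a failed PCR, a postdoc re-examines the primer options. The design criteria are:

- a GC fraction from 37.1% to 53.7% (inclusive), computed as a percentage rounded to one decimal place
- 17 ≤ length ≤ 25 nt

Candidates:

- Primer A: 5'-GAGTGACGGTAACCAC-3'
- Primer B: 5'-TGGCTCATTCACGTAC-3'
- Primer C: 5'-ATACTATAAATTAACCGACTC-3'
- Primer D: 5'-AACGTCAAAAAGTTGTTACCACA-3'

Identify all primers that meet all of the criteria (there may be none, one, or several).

None of the candidates satisfy all criteria.

Primer A (16 nt, A=5 T=2 G=5 C=4): GC 9/16 = 56.3%, outside 37.1–53.7% ✗; length 16, outside 17–25 ✗ — fails.
Primer B (16 nt, A=3 T=5 G=3 C=5): GC 8/16 = 50.0% ✓; length 16, outside 17–25 ✗ — fails.
Primer C (21 nt, A=9 T=6 G=1 C=5): GC 6/21 = 28.6%, outside 37.1–53.7% ✗; length 21 ✓ — fails.
Primer D (23 nt, A=10 T=5 G=3 C=5): GC 8/23 = 34.8%, outside 37.1–53.7% ✗; length 23 ✓ — fails.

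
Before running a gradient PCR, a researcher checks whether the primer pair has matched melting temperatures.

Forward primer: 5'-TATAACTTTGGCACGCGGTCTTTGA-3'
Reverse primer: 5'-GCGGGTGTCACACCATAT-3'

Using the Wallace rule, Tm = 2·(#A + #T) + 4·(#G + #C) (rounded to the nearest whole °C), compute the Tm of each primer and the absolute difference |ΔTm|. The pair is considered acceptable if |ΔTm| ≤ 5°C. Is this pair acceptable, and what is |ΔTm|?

|ΔTm| = 16°C; the pair is not acceptable.

Forward: A=5 T=9 G=6 C=5 → Tm = 2·14 + 4·11 = 72°C.
Reverse: A=4 T=4 G=5 C=5 → Tm = 2·8 + 4·10 = 56°C.
|ΔTm| = |72 − 56| = 16°C, > 5°C.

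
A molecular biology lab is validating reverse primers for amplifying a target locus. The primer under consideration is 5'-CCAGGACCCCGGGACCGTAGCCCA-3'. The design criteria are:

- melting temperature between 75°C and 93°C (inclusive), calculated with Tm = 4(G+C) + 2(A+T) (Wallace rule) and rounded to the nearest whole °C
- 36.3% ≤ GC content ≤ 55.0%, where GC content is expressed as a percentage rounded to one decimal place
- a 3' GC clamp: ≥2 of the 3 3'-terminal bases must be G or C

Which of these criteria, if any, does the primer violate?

Fails: GC content.

Base counts: A=5, T=1, G=7, C=11 (length 24).
Tm: Tm = 2·6 + 4·18 = 84°C ✓
GC content: GC 18/24 = 75.0%, outside 36.3–55.0% ✗
GC clamp: 3' end CCA has 2 G/C ✓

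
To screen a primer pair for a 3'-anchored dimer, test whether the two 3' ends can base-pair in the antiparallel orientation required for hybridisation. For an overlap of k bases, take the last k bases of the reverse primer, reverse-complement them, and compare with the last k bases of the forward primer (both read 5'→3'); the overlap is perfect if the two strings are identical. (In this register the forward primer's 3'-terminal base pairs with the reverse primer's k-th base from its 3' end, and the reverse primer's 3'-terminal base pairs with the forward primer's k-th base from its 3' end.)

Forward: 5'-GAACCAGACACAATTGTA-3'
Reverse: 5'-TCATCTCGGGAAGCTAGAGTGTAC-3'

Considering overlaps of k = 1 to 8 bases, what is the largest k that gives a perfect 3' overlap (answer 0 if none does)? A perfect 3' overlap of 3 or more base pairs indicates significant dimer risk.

Longest perfect overlap: 3 complementary base pairs; significant dimer risk (threshold 3).

Last 8 bases (5'→3') — forward …CAATTGTA, reverse …GAGTGTAC.
Reverse complement of the reverse primer's last 8 bases: GTACACTC; its first k bases are the reverse complement of the reverse primer's last k bases, so a perfect k-base overlap needs the forward primer's last k bases to equal them.
Comparing (forward last k vs required): k=1: A vs G ✗; k=2: TA vs GT ✗; k=3: GTA vs GTA ✓; k=4: TGTA vs GTAC ✗; k=5: TTGTA vs GTACA ✗; k=6: ATTGTA vs GTACAC ✗; k=7: AATTGTA vs GTACACT ✗; k=8: CAATTGTA vs GTACACTC ✗.
Only k = 3 is perfect, so the longest perfect 3' overlap is 3.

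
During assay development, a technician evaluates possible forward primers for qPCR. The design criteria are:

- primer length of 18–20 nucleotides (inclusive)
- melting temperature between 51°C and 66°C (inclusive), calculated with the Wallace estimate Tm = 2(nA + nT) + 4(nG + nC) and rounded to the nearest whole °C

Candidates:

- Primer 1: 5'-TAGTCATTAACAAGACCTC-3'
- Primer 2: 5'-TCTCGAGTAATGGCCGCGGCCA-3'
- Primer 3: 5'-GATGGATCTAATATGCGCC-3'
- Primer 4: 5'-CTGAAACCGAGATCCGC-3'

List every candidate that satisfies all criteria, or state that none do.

Primer 1 and Primer 3.

Primer 1 (19 nt, A=7 T=5 G=2 C=5): length 19 ✓; Tm = 2·12 + 4·7 = 52°C ✓ — passes.
Primer 2 (22 nt, A=4 T=4 G=7 C=7): length 22, outside 18–20 ✗; Tm = 2·8 + 4·14 = 72°C, outside 51–66°C ✗ — fails.
Primer 3 (19 nt, A=5 T=5 G=5 C=4): length 19 ✓; Tm = 2·10 + 4·9 = 56°C ✓ — passes.
Primer 4 (17 nt, A=5 T=2 G=4 C=6): length 17, outside 18–20 ✗; Tm = 2·7 + 4·10 = 54°C ✓ — fails.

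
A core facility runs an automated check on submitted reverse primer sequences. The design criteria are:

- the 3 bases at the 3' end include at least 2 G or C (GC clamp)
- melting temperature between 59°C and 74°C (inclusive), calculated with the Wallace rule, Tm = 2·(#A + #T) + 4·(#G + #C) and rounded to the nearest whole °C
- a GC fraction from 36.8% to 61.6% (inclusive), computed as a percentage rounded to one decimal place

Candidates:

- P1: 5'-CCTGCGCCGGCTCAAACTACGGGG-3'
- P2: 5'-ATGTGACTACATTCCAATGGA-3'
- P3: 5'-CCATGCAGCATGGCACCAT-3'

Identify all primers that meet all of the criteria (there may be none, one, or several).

P1 (24 nt, A=4 T=3 G=8 C=9): 3' end GGG has 3 G/C ✓; Tm = 2·7 + 4·17 = 82°C, outside 59–74°C ✗; GC 17/24 = 70.8%, outside 36.8–61.6% ✗ — fails.
P2 (21 nt, A=7 T=6 G=4 C=4): 3' end GGA has 2 G/C ✓; Tm = 2·13 + 4·8 = 58°C, outside 59–74°C ✗; GC 8/21 = 38.1% ✓ — fails.
P3 (19 nt, A=5 T=3 G=4 C=7): 3' end CAT has 1 G/C, need ≥2 ✗; Tm = 2·8 + 4·11 = 60°C ✓; GC 11/19 = 57.9% ✓ — fails.

None of the candidates satisfy all criteria.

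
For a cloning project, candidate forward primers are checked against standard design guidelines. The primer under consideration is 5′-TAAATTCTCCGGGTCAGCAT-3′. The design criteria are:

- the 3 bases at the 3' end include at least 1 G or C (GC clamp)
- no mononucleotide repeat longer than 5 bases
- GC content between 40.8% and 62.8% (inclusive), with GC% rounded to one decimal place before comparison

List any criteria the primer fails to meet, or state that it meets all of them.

Meets all criteria.

Base counts: A=5, T=6, G=4, C=5 (length 20).
GC clamp: 3' end CAT has 1 G/C ✓
homopolymer run: longest run = 3 ✓
GC content: GC 9/20 = 45.0% ✓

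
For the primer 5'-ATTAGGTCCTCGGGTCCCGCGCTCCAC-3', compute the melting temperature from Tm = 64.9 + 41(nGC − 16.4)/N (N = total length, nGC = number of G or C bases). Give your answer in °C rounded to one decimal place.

Base counts: A=3, T=6, G=7, C=11; G+C = 18, N = 27.
Tm = 64.9 + 41·(18 − 16.4)/27 = 64.9 + 65.60/27 = 67.3°C.

67.3°C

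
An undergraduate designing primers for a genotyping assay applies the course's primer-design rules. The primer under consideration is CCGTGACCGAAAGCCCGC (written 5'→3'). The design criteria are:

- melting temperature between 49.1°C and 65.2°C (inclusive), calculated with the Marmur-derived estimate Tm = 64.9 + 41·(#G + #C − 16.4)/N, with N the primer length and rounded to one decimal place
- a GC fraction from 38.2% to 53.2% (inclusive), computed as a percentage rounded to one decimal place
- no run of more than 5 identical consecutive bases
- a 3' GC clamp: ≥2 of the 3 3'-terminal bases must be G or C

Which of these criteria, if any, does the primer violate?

Base counts: A=4, T=1, G=5, C=8 (length 18).
Tm: Tm = 64.9 + 41·(13 − 16.4)/18 = 57.2°C ✓
GC content: GC 13/18 = 72.2%, outside 38.2–53.2% ✗
homopolymer run: longest run = 3 ✓
GC clamp: 3' end CGC has 3 G/C ✓

Fails: GC content.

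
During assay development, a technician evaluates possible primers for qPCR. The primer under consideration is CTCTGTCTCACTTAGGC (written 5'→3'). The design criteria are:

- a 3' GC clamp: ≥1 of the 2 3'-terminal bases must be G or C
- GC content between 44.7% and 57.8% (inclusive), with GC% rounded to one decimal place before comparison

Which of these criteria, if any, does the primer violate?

Base counts: A=2, T=6, G=3, C=6 (length 17).
GC clamp: 3' end GC has 2 G/C ✓
GC content: GC 9/17 = 52.9% ✓

Meets all criteria.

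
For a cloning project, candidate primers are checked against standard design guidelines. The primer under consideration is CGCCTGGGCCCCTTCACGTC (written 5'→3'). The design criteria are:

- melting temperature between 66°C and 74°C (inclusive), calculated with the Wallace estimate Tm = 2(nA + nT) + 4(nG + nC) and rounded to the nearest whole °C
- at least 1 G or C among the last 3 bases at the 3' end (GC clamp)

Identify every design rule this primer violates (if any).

Base counts: A=1, T=4, G=5, C=10 (length 20).
Tm: Tm = 2·5 + 4·15 = 70°C ✓
GC clamp: 3' end GTC has 2 G/C ✓

Meets all criteria.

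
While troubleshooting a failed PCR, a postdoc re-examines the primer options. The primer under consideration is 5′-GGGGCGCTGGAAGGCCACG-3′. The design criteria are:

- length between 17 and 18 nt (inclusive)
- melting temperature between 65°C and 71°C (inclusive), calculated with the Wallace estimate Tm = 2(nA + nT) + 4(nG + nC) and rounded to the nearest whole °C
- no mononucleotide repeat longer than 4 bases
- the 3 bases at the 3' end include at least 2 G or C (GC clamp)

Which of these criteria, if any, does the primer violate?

Base counts: A=3, T=1, G=10, C=5 (length 19).
length: length 19, outside 17–18 ✗
Tm: Tm = 2·4 + 4·15 = 68°C ✓
homopolymer run: longest run = 4 ✓
GC clamp: 3' end ACG has 2 G/C ✓

Fails: length.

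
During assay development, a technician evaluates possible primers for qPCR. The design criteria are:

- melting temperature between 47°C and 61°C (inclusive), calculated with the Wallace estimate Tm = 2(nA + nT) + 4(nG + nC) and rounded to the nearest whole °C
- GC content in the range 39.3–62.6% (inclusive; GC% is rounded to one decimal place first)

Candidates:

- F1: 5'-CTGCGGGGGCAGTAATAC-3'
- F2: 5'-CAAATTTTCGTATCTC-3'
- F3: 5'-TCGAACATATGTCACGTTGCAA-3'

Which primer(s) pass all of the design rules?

F1 only.

F1 (18 nt, A=4 T=3 G=7 C=4): Tm = 2·7 + 4·11 = 58°C ✓; GC 11/18 = 61.1% ✓ — passes.
F2 (16 nt, A=4 T=7 G=1 C=4): Tm = 2·11 + 4·5 = 42°C, outside 47–61°C ✗; GC 5/16 = 31.3%, outside 39.3–62.6% ✗ — fails.
F3 (22 nt, A=7 T=6 G=4 C=5): Tm = 2·13 + 4·9 = 62°C, outside 47–61°C ✗; GC 9/22 = 40.9% ✓ — fails.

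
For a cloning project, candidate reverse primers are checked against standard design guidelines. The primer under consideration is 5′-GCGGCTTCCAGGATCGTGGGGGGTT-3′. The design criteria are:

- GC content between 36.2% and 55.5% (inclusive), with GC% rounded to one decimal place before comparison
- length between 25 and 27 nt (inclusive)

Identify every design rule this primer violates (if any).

Fails: GC content.

Base counts: A=2, T=6, G=12, C=5 (length 25).
GC content: GC 17/25 = 68.0%, outside 36.2–55.5% ✗
length: length 25 ✓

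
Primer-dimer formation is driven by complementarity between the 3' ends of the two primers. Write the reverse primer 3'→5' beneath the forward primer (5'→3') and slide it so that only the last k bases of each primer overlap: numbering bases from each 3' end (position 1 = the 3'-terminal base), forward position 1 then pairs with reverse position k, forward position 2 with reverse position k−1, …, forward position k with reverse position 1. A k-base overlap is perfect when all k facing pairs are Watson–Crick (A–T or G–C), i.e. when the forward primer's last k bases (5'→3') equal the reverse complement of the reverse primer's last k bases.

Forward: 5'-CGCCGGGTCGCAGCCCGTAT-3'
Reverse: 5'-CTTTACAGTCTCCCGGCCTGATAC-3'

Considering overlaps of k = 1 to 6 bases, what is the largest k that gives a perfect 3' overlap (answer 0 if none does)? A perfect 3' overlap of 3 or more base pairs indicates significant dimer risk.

Last 6 bases (5'→3') — forward …CCGTAT, reverse …TGATAC.
Reverse complement of the reverse primer's last 6 bases: GTATCA; its first k bases are the reverse complement of the reverse primer's last k bases, so a perfect k-base overlap needs the forward primer's last k bases to equal them.
Comparing (forward last k vs required): k=1: T vs G ✗; k=2: AT vs GT ✗; k=3: TAT vs GTA ✗; k=4: GTAT vs GTAT ✓; k=5: CGTAT vs GTATC ✗; k=6: CCGTAT vs GTATCA ✗.
Only k = 4 is perfect, so the longest perfect 3' overlap is 4.

Longest perfect overlap: 4 complementary base pairs; significant dimer risk (threshold 3).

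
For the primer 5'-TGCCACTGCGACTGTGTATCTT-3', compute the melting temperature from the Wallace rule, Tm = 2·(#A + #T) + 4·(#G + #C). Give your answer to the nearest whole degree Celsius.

66°C

Base counts: A=3, T=8, G=5, C=6 (length 22).
Tm = 2·(3+8) + 4·(5+6) = 2·11 + 4·11 = 22 + 44 = 66°C.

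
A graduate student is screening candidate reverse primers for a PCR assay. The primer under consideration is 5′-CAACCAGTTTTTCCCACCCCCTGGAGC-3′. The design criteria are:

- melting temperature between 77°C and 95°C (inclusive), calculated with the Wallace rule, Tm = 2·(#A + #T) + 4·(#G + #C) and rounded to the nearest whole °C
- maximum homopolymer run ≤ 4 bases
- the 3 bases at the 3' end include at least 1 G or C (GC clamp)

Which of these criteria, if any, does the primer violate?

Fails: homopolymer run.

Base counts: A=5, T=6, G=4, C=12 (length 27).
Tm: Tm = 2·11 + 4·16 = 86°C ✓
homopolymer run: longest run = 5, exceeds 4 ✗
GC clamp: 3' end AGC has 2 G/C ✓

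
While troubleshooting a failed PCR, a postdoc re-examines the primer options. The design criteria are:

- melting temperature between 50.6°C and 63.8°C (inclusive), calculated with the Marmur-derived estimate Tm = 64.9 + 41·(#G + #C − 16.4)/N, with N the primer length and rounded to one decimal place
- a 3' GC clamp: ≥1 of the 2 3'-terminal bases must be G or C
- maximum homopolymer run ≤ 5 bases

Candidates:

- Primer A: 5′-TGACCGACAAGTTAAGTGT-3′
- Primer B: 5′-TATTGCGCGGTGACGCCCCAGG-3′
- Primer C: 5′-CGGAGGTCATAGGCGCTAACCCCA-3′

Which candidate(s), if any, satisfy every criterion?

Primer B and Primer C.

Primer A (19 nt, A=6 T=5 G=5 C=3): Tm = 64.9 + 41·(8 − 16.4)/19 = 46.8°C, outside 50.6–63.8°C ✗; 3' end GT has 1 G/C ✓; longest run = 2 ✓ — fails.
Primer B (22 nt, A=3 T=4 G=8 C=7): Tm = 64.9 + 41·(15 − 16.4)/22 = 62.3°C ✓; 3' end GG has 2 G/C ✓; longest run = 4 ✓ — passes.
Primer C (24 nt, A=6 T=3 G=7 C=8): Tm = 64.9 + 41·(15 − 16.4)/24 = 62.5°C ✓; 3' end CA has 1 G/C ✓; longest run = 4 ✓ — passes.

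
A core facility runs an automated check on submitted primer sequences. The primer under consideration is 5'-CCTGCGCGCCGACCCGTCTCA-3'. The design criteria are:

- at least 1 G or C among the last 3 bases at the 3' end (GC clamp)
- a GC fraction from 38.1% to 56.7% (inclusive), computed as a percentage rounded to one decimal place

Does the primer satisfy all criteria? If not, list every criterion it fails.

Fails: GC content.

Base counts: A=2, T=3, G=5, C=11 (length 21).
GC clamp: 3' end TCA has 1 G/C ✓
GC content: GC 16/21 = 76.2%, outside 38.1–56.7% ✗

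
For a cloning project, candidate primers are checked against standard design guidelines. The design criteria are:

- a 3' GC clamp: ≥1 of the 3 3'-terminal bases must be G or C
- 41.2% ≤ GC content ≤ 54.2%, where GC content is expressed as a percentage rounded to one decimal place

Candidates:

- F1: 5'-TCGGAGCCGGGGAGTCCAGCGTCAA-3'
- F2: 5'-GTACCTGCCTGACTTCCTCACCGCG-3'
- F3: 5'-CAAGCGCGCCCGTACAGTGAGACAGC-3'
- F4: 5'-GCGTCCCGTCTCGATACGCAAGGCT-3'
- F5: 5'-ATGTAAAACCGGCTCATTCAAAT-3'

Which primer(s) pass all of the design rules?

F1 (25 nt, A=5 T=3 G=10 C=7): 3' end CAA has 1 G/C ✓; GC 17/25 = 68.0%, outside 41.2–54.2% ✗ — fails.
F2 (25 nt, A=3 T=6 G=5 C=11): 3' end GCG has 3 G/C ✓; GC 16/25 = 64.0%, outside 41.2–54.2% ✗ — fails.
F3 (26 nt, A=7 T=2 G=8 C=9): 3' end AGC has 2 G/C ✓; GC 17/26 = 65.4%, outside 41.2–54.2% ✗ — fails.
F4 (25 nt, A=4 T=5 G=7 C=9): 3' end GCT has 2 G/C ✓; GC 16/25 = 64.0%, outside 41.2–54.2% ✗ — fails.
F5 (23 nt, A=9 T=6 G=3 C=5): 3' end AAT has 0 G/C, need ≥1 ✗; GC 8/23 = 34.8%, outside 41.2–54.2% ✗ — fails.

None of the candidates satisfy all criteria.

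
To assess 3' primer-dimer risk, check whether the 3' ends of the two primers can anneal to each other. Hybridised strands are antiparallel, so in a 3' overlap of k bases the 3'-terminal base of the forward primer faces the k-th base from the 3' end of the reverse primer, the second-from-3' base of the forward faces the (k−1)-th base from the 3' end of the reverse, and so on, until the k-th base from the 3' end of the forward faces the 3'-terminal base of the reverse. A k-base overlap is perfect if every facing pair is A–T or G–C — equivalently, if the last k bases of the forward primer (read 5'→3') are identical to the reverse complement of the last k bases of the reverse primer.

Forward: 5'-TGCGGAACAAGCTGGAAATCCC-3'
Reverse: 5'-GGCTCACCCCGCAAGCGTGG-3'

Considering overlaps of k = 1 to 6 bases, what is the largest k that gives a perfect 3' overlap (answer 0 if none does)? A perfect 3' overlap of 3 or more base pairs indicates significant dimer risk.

Longest perfect overlap: 2 complementary base pairs; below the dimer-risk threshold (threshold 3).

Last 6 bases (5'→3') — forward …AATCCC, reverse …GCGTGG.
Reverse complement of the reverse primer's last 6 bases: CCACGC; its first k bases are the reverse complement of the reverse primer's last k bases, so a perfect k-base overlap needs the forward primer's last k bases to equal them.
Comparing (forward last k vs required): k=1: C vs C ✓; k=2: CC vs CC ✓; k=3: CCC vs CCA ✗; k=4: TCCC vs CCAC ✗; k=5: ATCCC vs CCACG ✗; k=6: AATCCC vs CCACGC ✗.
Perfect overlaps at k = 1, 2; the largest is 2.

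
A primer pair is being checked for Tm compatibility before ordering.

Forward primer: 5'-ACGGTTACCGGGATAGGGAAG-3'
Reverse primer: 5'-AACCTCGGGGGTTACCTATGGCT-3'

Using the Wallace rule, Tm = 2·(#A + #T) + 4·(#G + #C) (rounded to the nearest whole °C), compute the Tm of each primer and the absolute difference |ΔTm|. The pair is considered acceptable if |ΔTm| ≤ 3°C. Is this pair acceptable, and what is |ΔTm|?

|ΔTm| = 6°C; the pair is not acceptable.

Forward: A=6 T=3 G=9 C=3 → Tm = 2·9 + 4·12 = 66°C.
Reverse: A=4 T=6 G=7 C=6 → Tm = 2·10 + 4·13 = 72°C.
|ΔTm| = |66 − 72| = 6°C, > 3°C.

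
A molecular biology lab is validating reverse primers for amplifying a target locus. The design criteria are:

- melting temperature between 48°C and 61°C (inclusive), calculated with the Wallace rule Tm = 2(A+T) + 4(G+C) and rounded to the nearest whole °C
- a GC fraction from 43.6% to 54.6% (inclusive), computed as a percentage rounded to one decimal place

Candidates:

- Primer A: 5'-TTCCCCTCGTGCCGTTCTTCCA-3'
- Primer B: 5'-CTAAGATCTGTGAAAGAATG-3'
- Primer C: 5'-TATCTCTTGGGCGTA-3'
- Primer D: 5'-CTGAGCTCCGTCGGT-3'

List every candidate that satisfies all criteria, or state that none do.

Primer A (22 nt, A=1 T=8 G=3 C=10): Tm = 2·9 + 4·13 = 70°C, outside 48–61°C ✗; GC 13/22 = 59.1%, outside 43.6–54.6% ✗ — fails.
Primer B (20 nt, A=8 T=5 G=5 C=2): Tm = 2·13 + 4·7 = 54°C ✓; GC 7/20 = 35.0%, outside 43.6–54.6% ✗ — fails.
Primer C (15 nt, A=2 T=6 G=4 C=3): Tm = 2·8 + 4·7 = 44°C, outside 48–61°C ✗; GC 7/15 = 46.7% ✓ — fails.
Primer D (15 nt, A=1 T=4 G=5 C=5): Tm = 2·5 + 4·10 = 50°C ✓; GC 10/15 = 66.7%, outside 43.6–54.6% ✗ — fails.

None of the candidates satisfy all criteria.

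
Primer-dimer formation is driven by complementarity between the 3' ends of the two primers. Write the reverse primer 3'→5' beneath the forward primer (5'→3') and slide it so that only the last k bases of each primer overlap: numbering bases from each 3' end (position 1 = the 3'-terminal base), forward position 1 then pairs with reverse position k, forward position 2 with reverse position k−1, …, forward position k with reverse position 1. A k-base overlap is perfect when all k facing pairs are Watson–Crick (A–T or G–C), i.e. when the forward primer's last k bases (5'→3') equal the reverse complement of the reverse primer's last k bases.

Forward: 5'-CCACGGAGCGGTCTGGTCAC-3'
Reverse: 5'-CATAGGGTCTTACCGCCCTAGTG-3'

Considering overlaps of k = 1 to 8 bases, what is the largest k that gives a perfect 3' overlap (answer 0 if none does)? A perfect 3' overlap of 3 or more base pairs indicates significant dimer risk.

Longest perfect overlap: 3 complementary base pairs; significant dimer risk (threshold 3).

Last 8 bases (5'→3') — forward …CTGGTCAC, reverse …CCCTAGTG.
Reverse complement of the reverse primer's last 8 bases: CACTAGGG; its first k bases are the reverse complement of the reverse primer's last k bases, so a perfect k-base overlap needs the forward primer's last k bases to equal them.
Comparing (forward last k vs required): k=1: C vs C ✓; k=2: AC vs CA ✗; k=3: CAC vs CAC ✓; k=4: TCAC vs CACT ✗; k=5: GTCAC vs CACTA ✗; k=6: GGTCAC vs CACTAG ✗; k=7: TGGTCAC vs CACTAGG ✗; k=8: CTGGTCAC vs CACTAGGG ✗.
Perfect overlaps at k = 1, 3; the largest is 3.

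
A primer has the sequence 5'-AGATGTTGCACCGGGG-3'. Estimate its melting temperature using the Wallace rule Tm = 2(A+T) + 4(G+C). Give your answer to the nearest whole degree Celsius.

Base counts: A=3, T=3, G=7, C=3 (length 16).
Tm = 2·(3+3) + 4·(7+3) = 2·6 + 4·10 = 12 + 40 = 52°C.

52°C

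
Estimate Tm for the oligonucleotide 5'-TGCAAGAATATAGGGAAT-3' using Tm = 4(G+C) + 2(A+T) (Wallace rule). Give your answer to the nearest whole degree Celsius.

Base counts: A=8, T=4, G=5, C=1 (length 18).
Tm = 2·(8+4) + 4·(5+1) = 2·12 + 4·6 = 24 + 24 = 48°C.

48°C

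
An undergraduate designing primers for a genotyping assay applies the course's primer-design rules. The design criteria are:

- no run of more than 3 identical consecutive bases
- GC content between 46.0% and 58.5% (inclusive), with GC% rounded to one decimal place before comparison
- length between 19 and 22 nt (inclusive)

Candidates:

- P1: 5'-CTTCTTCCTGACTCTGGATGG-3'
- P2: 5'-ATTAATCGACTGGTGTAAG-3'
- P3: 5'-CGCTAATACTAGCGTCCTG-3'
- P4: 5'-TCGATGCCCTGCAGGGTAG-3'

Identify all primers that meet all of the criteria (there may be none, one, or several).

P1 (21 nt, A=2 T=8 G=5 C=6): longest run = 2 ✓; GC 11/21 = 52.4% ✓; length 21 ✓ — passes.
P2 (19 nt, A=6 T=6 G=5 C=2): longest run = 2 ✓; GC 7/19 = 36.8%, outside 46.0–58.5% ✗; length 19 ✓ — fails.
P3 (19 nt, A=4 T=5 G=4 C=6): longest run = 2 ✓; GC 10/19 = 52.6% ✓; length 19 ✓ — passes.
P4 (19 nt, A=3 T=4 G=7 C=5): longest run = 3 ✓; GC 12/19 = 63.2%, outside 46.0–58.5% ✗; length 19 ✓ — fails.

P1 and P3.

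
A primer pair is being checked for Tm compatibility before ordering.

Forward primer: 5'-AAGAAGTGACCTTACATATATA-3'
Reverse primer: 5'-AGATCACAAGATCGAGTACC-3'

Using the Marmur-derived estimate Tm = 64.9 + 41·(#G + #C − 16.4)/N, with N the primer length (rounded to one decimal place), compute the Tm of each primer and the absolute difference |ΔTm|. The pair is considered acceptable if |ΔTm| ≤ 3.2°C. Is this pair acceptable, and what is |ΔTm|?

Forward: G+C = 6, N = 22 → Tm = 64.9 + 41·(6 − 16.4)/22 = 45.5°C.
Reverse: G+C = 9, N = 20 → Tm = 64.9 + 41·(9 − 16.4)/20 = 49.7°C.
|ΔTm| = |45.5 − 49.7| = 4.2°C, > 3.2°C.

|ΔTm| = 4.2°C; the pair is not acceptable.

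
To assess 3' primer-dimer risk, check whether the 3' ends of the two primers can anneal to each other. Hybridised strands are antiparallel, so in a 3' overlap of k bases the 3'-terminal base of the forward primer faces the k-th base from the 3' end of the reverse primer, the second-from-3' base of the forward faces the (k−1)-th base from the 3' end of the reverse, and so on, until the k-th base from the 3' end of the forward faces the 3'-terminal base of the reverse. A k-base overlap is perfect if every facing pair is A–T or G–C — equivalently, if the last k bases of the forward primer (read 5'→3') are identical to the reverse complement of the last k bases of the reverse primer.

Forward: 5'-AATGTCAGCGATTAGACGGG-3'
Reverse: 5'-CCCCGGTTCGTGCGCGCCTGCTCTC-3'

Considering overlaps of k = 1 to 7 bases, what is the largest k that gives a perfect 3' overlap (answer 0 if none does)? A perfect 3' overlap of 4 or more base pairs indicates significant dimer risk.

Longest perfect overlap: 1 complementary base pair; below the dimer-risk threshold (threshold 4).

Last 7 bases (5'→3') — forward …AGACGGG, reverse …TGCTCTC.
Reverse complement of the reverse primer's last 7 bases: GAGAGCA; its first k bases are the reverse complement of the reverse primer's last k bases, so a perfect k-base overlap needs the forward primer's last k bases to equal them.
Comparing (forward last k vs required): k=1: G vs G ✓; k=2: GG vs GA ✗; k=3: GGG vs GAG ✗; k=4: CGGG vs GAGA ✗; k=5: ACGGG vs GAGAG ✗; k=6: GACGGG vs GAGAGC ✗; k=7: AGACGGG vs GAGAGCA ✗.
Only k = 1 is perfect, so the longest perfect 3' overlap is 1.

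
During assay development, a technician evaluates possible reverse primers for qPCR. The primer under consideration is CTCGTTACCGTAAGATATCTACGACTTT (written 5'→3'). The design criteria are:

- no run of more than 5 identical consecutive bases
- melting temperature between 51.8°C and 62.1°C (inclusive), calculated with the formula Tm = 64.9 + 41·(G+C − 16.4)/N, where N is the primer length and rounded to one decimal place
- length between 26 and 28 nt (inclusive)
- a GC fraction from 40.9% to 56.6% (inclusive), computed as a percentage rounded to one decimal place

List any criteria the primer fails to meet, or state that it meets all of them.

Fails: GC content.

Base counts: A=7, T=10, G=4, C=7 (length 28).
homopolymer run: longest run = 3 ✓
Tm: Tm = 64.9 + 41·(11 − 16.4)/28 = 57.0°C ✓
length: length 28 ✓
GC content: GC 11/28 = 39.3%, outside 40.9–56.6% ✗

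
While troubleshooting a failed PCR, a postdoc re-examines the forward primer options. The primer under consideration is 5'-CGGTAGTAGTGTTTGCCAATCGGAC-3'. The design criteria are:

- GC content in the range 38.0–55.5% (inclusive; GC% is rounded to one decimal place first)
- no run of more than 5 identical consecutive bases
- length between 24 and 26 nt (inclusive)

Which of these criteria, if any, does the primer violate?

Meets all criteria.

Base counts: A=5, T=7, G=8, C=5 (length 25).
GC content: GC 13/25 = 52.0% ✓
homopolymer run: longest run = 3 ✓
length: length 25 ✓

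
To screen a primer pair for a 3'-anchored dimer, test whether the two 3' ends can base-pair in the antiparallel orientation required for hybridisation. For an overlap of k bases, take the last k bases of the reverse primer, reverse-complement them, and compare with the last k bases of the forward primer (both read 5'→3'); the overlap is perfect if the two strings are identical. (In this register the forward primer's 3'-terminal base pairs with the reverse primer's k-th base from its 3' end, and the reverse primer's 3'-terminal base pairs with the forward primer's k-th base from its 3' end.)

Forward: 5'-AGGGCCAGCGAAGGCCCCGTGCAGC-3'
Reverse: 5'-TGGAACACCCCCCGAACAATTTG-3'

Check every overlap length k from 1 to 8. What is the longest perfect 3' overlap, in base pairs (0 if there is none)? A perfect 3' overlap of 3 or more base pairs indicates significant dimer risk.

Last 8 bases (5'→3') — forward …CGTGCAGC, reverse …ACAATTTG.
Reverse complement of the reverse primer's last 8 bases: CAAATTGT; its first k bases are the reverse complement of the reverse primer's last k bases, so a perfect k-base overlap needs the forward primer's last k bases to equal them.
Comparing (forward last k vs required): k=1: C vs C ✓; k=2: GC vs CA ✗; k=3: AGC vs CAA ✗; k=4: CAGC vs CAAA ✗; k=5: GCAGC vs CAAAT ✗; k=6: TGCAGC vs CAAATT ✗; k=7: GTGCAGC vs CAAATTG ✗; k=8: CGTGCAGC vs CAAATTGT ✗.
Only k = 1 is perfect, so the longest perfect 3' overlap is 1.

Longest perfect overlap: 1 complementary base pair; below the dimer-risk threshold (threshold 3).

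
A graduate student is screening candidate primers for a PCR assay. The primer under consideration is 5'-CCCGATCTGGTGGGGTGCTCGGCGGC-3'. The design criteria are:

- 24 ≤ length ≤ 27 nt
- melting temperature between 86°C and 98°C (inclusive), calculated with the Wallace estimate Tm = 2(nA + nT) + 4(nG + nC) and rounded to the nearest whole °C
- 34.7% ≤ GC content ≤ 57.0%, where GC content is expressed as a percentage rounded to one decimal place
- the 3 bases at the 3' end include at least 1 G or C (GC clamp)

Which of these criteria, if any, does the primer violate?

Fails: GC content.

Base counts: A=1, T=5, G=12, C=8 (length 26).
length: length 26 ✓
Tm: Tm = 2·6 + 4·20 = 92°C ✓
GC content: GC 20/26 = 76.9%, outside 34.7–57.0% ✗
GC clamp: 3' end GGC has 3 G/C ✓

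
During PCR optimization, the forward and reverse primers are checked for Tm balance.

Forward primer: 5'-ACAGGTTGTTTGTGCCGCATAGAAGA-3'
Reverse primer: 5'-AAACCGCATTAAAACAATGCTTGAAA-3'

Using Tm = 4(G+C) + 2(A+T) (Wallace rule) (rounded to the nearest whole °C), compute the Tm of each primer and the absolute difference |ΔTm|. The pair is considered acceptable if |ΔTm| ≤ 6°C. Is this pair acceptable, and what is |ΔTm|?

Forward: A=7 T=7 G=8 C=4 → Tm = 2·14 + 4·12 = 76°C.
Reverse: A=13 T=5 G=3 C=5 → Tm = 2·18 + 4·8 = 68°C.
|ΔTm| = |76 − 68| = 8°C, > 6°C.

|ΔTm| = 8°C; the pair is not acceptable.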